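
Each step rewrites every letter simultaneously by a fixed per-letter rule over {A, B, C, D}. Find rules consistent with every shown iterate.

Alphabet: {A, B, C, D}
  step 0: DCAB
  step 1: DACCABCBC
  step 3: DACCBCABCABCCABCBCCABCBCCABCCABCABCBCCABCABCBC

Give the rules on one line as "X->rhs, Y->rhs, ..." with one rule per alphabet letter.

  step 0 ⇒ step 1: DCAB ⇒ DAC·CAB·CB·C
    A ↦ CB
    B ↦ C
    C ↦ CAB
    D ↦ DAC

A->CB, B->C, C->CAB, D->DAC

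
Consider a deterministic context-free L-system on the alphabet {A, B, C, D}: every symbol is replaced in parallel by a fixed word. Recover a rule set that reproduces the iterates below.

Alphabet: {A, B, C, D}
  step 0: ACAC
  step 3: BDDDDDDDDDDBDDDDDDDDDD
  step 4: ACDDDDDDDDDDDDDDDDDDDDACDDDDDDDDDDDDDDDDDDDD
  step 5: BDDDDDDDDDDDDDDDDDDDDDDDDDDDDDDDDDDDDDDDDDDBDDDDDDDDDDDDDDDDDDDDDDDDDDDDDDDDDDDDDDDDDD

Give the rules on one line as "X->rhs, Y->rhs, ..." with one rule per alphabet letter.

  step 4 ⇒ step 5: ACDDDDDDDDDDDDDDDDDDDDACDDDDDDDDDDDDDDDDDDDD ⇒ BD·D·DD·DD·DD·DD·DD·DD·DD·DD·DD·DD·DD·DD·DD·DD·DD·DD·DD·DD·DD·DD·BD·D·DD·DD·DD·DD·DD·DD·DD·DD·DD·DD·DD·DD·DD·DD·DD·DD·DD·DD·DD·DD
    A ↦ BD
    C ↦ D
    D ↦ DD
  step 3 ⇒ step 4: BDDDDDDDDDDBDDDDDDDDDD ⇒ AC·DD·DD·DD·DD·DD·DD·DD·DD·DD·DD·AC·DD·DD·DD·DD·DD·DD·DD·DD·DD·DD
    B ↦ AC

A->BD, B->AC, C->D, D->DD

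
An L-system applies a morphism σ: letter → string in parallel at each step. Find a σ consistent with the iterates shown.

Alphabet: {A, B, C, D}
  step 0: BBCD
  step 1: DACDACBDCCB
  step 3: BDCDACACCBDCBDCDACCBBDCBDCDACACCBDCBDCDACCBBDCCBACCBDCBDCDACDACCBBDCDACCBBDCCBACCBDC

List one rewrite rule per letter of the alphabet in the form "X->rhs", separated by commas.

A->ACC, B->DAC, C->BDC, D->CB

  step 0 ⇒ step 1: BBCD ⇒ DAC·DAC·BDC·CB
    B ↦ DAC
    C ↦ BDC
    D ↦ CB
    A ↦ ACC  (constrained at step 1)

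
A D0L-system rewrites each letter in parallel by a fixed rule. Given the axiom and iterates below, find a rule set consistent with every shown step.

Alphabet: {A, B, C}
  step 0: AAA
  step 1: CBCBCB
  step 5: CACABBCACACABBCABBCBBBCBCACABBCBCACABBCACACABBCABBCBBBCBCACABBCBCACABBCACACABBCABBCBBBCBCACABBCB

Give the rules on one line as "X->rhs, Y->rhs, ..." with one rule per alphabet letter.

  step 0 ⇒ step 1: AAA ⇒ CB·CB·CB
    A ↦ CB
    B ↦ CA  (constrained at step 1)
    C ↦ BB  (constrained at step 1)

A->CB, B->CA, C->BB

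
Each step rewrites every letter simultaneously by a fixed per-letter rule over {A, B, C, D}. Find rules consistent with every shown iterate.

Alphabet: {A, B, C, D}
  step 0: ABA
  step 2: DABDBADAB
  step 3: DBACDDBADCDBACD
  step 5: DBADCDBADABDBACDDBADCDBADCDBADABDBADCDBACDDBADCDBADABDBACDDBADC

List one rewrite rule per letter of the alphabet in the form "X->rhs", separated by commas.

A->C, B->D, C->DAB, D->DBA

  step 2 ⇒ step 3: DABDBADAB ⇒ DBA·C·D·DBA·D·C·DBA·C·D
    A ↦ C
    B ↦ D
    D ↦ DBA
    C ↦ DAB  (constrained at step 3)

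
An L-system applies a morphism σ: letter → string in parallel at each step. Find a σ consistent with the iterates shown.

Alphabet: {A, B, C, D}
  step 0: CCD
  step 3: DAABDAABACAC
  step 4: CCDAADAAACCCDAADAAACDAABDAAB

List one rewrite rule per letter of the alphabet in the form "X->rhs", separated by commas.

A->DAA, B->AC, C->B, D->CC

  step 3 ⇒ step 4: DAABDAABACAC ⇒ CC·DAA·DAA·AC·CC·DAA·DAA·AC·DAA·B·DAA·B
    A ↦ DAA
    B ↦ AC
    C ↦ B
    D ↦ CC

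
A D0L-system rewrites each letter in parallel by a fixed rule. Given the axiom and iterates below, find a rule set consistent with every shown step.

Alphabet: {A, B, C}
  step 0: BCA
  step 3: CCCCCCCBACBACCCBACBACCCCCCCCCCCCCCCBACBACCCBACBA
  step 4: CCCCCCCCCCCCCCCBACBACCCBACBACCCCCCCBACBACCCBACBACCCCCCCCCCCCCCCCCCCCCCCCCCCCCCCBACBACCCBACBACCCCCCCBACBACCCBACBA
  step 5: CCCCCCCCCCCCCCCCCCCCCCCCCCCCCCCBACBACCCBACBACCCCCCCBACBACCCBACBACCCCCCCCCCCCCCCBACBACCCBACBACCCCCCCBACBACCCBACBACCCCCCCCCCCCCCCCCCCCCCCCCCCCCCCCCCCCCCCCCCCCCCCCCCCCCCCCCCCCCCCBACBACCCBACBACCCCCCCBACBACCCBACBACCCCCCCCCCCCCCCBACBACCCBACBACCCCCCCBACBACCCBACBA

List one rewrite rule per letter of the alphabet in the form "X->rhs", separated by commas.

A->CBA, B->CBA, C->CC

  step 4 ⇒ step 5: CCCCCCCCCCCCCCCBACBACCCBACBACCCCCCCBACBACCCBACBACCCCCCCCCCCCCCCCCCCCCCCCCCCCCCCBACBACCCBACBACCCCCCCBACBACCCBACBA ⇒ CC·CC·CC·CC·CC·CC·CC·CC·CC·CC·CC·CC·CC·CC·CC·CBA·CBA·CC·CBA·CBA·CC·CC·CC·CBA·CBA·CC·CBA·CBA·CC·CC·CC·CC·CC·CC·CC·CBA·CBA·CC·CBA·CBA·CC·CC·CC·CBA·CBA·CC·CBA·CBA·CC·CC·CC·CC·CC·CC·CC·CC·CC·CC·CC·CC·CC·CC·CC·CC·CC·CC·CC·CC·CC·CC·CC·CC·CC·CC·CC·CC·CC·CC·CC·CBA·CBA·CC·CBA·CBA·CC·CC·CC·CBA·CBA·CC·CBA·CBA·CC·CC·CC·CC·CC·CC·CC·CBA·CBA·CC·CBA·CBA·CC·CC·CC·CBA·CBA·CC·CBA·CBA
    A ↦ CBA
    B ↦ CBA
    C ↦ CC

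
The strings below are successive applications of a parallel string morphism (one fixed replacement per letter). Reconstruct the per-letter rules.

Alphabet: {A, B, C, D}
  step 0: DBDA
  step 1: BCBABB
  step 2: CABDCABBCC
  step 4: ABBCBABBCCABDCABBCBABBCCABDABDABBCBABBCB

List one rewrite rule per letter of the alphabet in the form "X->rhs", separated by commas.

A->ABB, B->C, C->ABD, D->B

  step 1 ⇒ step 2: BCBABB ⇒ C·ABD·C·ABB·C·C
    A ↦ ABB
    B ↦ C
    C ↦ ABD
  step 0 ⇒ step 1: DBDA ⇒ B·C·B·ABB
    D ↦ B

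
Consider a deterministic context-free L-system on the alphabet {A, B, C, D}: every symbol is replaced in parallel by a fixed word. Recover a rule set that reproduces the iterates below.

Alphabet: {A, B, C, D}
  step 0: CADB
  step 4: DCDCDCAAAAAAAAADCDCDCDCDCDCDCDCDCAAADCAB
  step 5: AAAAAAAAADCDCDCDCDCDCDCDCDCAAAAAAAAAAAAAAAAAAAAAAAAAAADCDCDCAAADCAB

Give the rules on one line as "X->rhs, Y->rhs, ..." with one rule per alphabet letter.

A->DC, B->AB, C->A, D->AA

  step 4 ⇒ step 5: DCDCDCAAAAAAAAADCDCDCDCDCDCDCDCDCAAADCAB ⇒ AA·A·AA·A·AA·A·DC·DC·DC·DC·DC·DC·DC·DC·DC·AA·A·AA·A·AA·A·AA·A·AA·A·AA·A·AA·A·AA·A·AA·A·DC·DC·DC·AA·A·DC·AB
    A ↦ DC
    B ↦ AB
    C ↦ A
    D ↦ AA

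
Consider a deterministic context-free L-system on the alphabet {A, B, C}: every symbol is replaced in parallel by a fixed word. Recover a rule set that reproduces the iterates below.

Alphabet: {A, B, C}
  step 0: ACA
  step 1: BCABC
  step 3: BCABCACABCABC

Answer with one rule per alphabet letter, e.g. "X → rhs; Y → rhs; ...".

  step 0 ⇒ step 1: ACA ⇒ BC·A·BC
    A ↦ BC
    C ↦ A
    B ↦ AC  (constrained at step 1)

A->BC, B->AC, C->A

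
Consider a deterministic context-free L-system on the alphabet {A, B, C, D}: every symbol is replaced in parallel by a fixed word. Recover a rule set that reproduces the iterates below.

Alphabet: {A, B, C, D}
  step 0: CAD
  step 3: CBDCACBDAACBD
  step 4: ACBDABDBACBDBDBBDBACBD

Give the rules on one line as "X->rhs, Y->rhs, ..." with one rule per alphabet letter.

A->BDB, B->C, C->A, D->BD

  step 3 ⇒ step 4: CBDCACBDAACBD ⇒ A·C·BD·A·BDB·A·C·BD·BDB·BDB·A·C·BD
    A ↦ BDB
    B ↦ C
    C ↦ A
    D ↦ BD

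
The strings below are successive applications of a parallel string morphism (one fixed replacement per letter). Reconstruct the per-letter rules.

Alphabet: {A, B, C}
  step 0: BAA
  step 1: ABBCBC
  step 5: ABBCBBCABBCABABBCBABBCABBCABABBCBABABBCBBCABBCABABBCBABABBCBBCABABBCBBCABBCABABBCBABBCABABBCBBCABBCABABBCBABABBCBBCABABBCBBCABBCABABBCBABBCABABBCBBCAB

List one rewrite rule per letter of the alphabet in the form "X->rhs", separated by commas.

A->BC, B->AB, C->BCB

  step 0 ⇒ step 1: BAA ⇒ AB·BC·BC
    A ↦ BC
    B ↦ AB
    C ↦ BCB  (constrained at step 1)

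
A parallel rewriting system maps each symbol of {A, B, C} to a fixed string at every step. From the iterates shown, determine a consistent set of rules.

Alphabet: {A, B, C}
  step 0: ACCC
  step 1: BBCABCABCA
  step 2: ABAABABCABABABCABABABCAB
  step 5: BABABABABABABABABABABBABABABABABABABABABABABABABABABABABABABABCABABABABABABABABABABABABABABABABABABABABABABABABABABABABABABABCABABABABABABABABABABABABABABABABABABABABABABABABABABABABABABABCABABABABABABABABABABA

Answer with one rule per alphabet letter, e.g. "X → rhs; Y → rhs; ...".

A->B, B->ABA, C->BCA

  step 1 ⇒ step 2: BBCABCABCA ⇒ ABA·ABA·BCA·B·ABA·BCA·B·ABA·BCA·B
    A ↦ B
    B ↦ ABA
    C ↦ BCA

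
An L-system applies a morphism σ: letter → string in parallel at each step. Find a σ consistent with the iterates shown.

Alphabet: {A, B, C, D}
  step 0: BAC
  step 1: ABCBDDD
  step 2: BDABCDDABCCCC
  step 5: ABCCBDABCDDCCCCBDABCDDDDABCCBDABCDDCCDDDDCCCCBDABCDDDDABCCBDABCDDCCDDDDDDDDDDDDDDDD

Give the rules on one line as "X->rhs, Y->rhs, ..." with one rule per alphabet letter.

  step 1 ⇒ step 2: ABCBDDD ⇒ BD·ABC·DD·ABC·C·C·C
    A ↦ BD
    B ↦ ABC
    C ↦ DD
    D ↦ C

A->BD, B->ABC, C->DD, D->C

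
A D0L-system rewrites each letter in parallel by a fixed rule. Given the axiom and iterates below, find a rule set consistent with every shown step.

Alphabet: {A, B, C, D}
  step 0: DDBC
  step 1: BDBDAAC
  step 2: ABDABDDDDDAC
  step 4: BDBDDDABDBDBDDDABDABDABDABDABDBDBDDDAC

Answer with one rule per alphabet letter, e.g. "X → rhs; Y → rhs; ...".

  step 1 ⇒ step 2: BDBDAAC ⇒ A·BD·A·BD·DD·DD·AC
    A ↦ DD
    B ↦ A
    C ↦ AC
    D ↦ BD

A->DD, B->A, C->AC, D->BD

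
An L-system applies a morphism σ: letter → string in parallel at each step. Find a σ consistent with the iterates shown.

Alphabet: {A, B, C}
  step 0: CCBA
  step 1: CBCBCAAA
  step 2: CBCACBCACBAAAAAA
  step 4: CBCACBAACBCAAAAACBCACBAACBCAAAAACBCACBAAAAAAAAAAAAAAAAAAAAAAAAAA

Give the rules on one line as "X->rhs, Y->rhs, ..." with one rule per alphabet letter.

A->AA, B->CA, C->CB

  step 1 ⇒ step 2: CBCBCAAA ⇒ CB·CA·CB·CA·CB·AA·AA·AA
    A ↦ AA
    B ↦ CA
    C ↦ CB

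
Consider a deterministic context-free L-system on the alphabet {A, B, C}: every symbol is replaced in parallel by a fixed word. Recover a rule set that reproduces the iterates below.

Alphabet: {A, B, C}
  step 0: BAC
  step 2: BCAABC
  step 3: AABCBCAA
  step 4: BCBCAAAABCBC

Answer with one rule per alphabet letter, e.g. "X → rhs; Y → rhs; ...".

A->BC, B->A, C->A

  step 3 ⇒ step 4: AABCBCAA ⇒ BC·BC·A·A·A·A·BC·BC
    A ↦ BC
    B ↦ A
    C ↦ A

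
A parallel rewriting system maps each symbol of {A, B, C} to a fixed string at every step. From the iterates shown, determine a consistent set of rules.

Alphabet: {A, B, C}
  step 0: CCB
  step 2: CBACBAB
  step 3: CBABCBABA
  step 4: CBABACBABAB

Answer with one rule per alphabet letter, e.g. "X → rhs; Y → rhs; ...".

  step 3 ⇒ step 4: CBABCBABA ⇒ CB·A·B·A·CB·A·B·A·B
    A ↦ B
    B ↦ A
    C ↦ CB

A->B, B->A, C->CB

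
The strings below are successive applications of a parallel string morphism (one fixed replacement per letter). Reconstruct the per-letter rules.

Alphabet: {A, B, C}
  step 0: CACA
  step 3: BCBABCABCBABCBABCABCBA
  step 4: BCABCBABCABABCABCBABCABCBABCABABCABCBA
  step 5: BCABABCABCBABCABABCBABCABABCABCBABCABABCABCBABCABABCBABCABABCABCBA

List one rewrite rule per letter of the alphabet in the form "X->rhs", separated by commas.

A->BA, B->BC, C->A

  step 4 ⇒ step 5: BCABCBABCABABCABCBABCABCBABCABABCABCBA ⇒ BC·A·BA·BC·A·BC·BA·BC·A·BA·BC·BA·BC·A·BA·BC·A·BC·BA·BC·A·BA·BC·A·BC·BA·BC·A·BA·BC·BA·BC·A·BA·BC·A·BC·BA
    A ↦ BA
    B ↦ BC
    C ↦ A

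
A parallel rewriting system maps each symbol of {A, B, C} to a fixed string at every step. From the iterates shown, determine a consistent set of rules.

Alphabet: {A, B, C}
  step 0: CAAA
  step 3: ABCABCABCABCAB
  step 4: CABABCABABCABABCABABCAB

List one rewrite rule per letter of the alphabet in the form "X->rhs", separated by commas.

A->C, B->AB, C->AB

  step 3 ⇒ step 4: ABCABCABCABCAB ⇒ C·AB·AB·C·AB·AB·C·AB·AB·C·AB·AB·C·AB
    A ↦ C
    B ↦ AB
    C ↦ AB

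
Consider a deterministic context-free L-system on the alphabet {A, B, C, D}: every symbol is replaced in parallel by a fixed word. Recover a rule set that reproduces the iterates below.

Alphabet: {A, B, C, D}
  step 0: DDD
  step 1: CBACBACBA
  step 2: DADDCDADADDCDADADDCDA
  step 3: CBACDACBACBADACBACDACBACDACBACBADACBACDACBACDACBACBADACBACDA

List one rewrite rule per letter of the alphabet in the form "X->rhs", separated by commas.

  step 2 ⇒ step 3: DADDCDADADDCDADADDCDA ⇒ CBA·CDA·CBA·CBA·DA·CBA·CDA·CBA·CDA·CBA·CBA·DA·CBA·CDA·CBA·CDA·CBA·CBA·DA·CBA·CDA
    A ↦ CDA
    C ↦ DA
    D ↦ CBA
  step 1 ⇒ step 2: CBACBACBA ⇒ DA·DD·CDA·DA·DD·CDA·DA·DD·CDA
    B ↦ DD

A->CDA, B->DD, C->DA, D->CBA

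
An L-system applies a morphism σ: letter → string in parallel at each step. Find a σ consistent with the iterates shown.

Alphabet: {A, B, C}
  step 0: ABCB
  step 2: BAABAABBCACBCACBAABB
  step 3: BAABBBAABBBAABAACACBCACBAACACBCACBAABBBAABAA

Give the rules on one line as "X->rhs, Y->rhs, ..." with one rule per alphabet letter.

  step 2 ⇒ step 3: BAABAABBCACBCACBAABB ⇒ BAA·B·B·BAA·B·B·BAA·BAA·CAC·B·CAC·BAA·CAC·B·CAC·BAA·B·B·BAA·BAA
    A ↦ B
    B ↦ BAA
    C ↦ CAC

A->B, B->BAA, C->CAC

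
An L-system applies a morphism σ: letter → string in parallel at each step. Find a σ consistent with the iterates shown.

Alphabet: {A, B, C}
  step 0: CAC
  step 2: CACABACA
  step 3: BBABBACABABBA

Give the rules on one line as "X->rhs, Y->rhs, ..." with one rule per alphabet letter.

A->BA, B->CA, C->B

  step 2 ⇒ step 3: CACABACA ⇒ B·BA·B·BA·CA·BA·B·BA
    A ↦ BA
    B ↦ CA
    C ↦ B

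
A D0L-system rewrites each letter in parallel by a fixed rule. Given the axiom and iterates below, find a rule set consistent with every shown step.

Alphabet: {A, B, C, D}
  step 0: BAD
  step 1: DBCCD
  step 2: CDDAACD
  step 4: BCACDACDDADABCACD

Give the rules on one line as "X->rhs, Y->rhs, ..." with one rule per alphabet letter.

A->BC, B->D, C->A, D->CD

  step 1 ⇒ step 2: DBCCD ⇒ CD·D·A·A·CD
    B ↦ D
    C ↦ A
    D ↦ CD
  step 0 ⇒ step 1: BAD ⇒ D·BC·CD
    A ↦ BC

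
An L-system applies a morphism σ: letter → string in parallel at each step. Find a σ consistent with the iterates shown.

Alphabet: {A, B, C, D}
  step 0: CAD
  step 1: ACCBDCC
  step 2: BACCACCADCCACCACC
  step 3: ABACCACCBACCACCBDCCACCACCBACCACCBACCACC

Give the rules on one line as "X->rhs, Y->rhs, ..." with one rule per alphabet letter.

  step 2 ⇒ step 3: BACCACCADCCACCACC ⇒ A·B·ACC·ACC·B·ACC·ACC·B·DCC·ACC·ACC·B·ACC·ACC·B·ACC·ACC
    A ↦ B
    B ↦ A
    C ↦ ACC
    D ↦ DCC

A->B, B->A, C->ACC, D->DCC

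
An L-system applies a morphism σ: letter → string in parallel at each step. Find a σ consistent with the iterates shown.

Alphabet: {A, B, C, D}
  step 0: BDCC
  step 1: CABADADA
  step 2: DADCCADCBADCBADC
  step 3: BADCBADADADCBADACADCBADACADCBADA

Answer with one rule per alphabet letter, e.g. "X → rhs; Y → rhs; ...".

  step 2 ⇒ step 3: DADCCADCBADCBADC ⇒ BA·DC·BA·DA·DA·DC·BA·DA·CA·DC·BA·DA·CA·DC·BA·DA
    A ↦ DC
    B ↦ CA
    C ↦ DA
    D ↦ BA

A->DC, B->CA, C->DA, D->BA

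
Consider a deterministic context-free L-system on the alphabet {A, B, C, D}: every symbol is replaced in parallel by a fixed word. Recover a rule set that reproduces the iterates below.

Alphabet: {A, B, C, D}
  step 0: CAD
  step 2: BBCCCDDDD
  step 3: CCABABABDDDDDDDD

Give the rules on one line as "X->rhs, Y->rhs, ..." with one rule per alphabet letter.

A->BB, B->C, C->AB, D->DD

  step 2 ⇒ step 3: BBCCCDDDD ⇒ C·C·AB·AB·AB·DD·DD·DD·DD
    B ↦ C
    C ↦ AB
    D ↦ DD
    A ↦ BB  (constrained at step 0)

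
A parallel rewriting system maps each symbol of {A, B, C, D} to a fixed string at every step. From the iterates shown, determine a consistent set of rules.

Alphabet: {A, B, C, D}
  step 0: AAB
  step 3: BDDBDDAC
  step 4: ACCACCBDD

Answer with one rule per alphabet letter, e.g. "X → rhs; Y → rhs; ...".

  step 3 ⇒ step 4: BDDBDDAC ⇒ A·C·C·A·C·C·BD·D
    A ↦ BD
    B ↦ A
    C ↦ D
    D ↦ C

A->BD, B->A, C->D, D->C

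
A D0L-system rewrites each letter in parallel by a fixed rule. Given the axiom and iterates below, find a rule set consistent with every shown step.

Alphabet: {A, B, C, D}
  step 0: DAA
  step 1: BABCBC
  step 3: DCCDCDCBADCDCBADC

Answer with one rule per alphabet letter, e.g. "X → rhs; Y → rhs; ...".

  step 0 ⇒ step 1: DAA ⇒ BA·BC·BC
    A ↦ BC
    D ↦ BA
    B ↦ C  (constrained at step 1)
    C ↦ DC  (constrained at step 1)

A->BC, B->C, C->DC, D->BA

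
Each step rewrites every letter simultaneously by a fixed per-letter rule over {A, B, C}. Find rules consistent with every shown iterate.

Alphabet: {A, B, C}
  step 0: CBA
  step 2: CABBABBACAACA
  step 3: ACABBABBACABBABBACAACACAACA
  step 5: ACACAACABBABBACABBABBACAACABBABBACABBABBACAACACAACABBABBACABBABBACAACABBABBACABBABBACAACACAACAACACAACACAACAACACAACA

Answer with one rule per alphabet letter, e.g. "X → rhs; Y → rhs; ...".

A->CA, B->BBA, C->A

  step 2 ⇒ step 3: CABBABBACAACA ⇒ A·CA·BBA·BBA·CA·BBA·BBA·CA·A·CA·CA·A·CA
    A ↦ CA
    B ↦ BBA
    C ↦ A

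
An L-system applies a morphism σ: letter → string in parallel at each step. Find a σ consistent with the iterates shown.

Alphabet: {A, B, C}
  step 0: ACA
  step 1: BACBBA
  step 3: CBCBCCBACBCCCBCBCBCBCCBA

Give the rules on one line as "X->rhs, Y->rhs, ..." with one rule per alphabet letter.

A->BA, B->CC, C->CB

  step 0 ⇒ step 1: ACA ⇒ BA·CB·BA
    A ↦ BA
    C ↦ CB
    B ↦ CC  (constrained at step 1)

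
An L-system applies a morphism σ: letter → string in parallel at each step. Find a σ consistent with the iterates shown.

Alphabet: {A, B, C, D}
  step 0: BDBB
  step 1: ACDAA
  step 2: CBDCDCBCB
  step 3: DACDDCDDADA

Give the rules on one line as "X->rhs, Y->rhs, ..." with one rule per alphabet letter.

  step 2 ⇒ step 3: CBDCDCBCB ⇒ D·A·CD·D·CD·D·A·D·A
    B ↦ A
    C ↦ D
    D ↦ CD
  step 1 ⇒ step 2: ACDAA ⇒ CB·D·CD·CB·CB
    A ↦ CB

A->CB, B->A, C->D, D->CD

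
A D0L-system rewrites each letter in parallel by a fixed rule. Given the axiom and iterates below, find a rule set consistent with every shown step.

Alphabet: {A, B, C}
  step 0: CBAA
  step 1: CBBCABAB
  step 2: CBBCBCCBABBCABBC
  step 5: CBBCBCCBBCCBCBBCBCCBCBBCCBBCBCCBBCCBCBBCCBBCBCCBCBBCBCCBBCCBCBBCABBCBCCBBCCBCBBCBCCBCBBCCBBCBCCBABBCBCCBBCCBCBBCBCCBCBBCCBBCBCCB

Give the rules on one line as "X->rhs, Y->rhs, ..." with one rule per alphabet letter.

  step 1 ⇒ step 2: CBBCABAB ⇒ CB·BC·BC·CB·AB·BC·AB·BC
    A ↦ AB
    B ↦ BC
    C ↦ CB

A->AB, B->BC, C->CB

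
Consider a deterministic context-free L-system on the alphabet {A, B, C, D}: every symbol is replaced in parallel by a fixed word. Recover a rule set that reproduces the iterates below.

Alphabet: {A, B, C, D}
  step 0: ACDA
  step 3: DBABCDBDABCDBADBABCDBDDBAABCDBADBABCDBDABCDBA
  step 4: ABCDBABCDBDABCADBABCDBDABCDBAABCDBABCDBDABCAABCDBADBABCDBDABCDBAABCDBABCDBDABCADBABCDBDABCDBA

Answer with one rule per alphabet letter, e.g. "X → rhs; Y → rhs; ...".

A->DBA, B->BC, C->DBD, D->A

  step 3 ⇒ step 4: DBABCDBDABCDBADBABCDBDDBAABCDBADBABCDBDABCDBA ⇒ A·BC·DBA·BC·DBD·A·BC·A·DBA·BC·DBD·A·BC·DBA·A·BC·DBA·BC·DBD·A·BC·A·A·BC·DBA·DBA·BC·DBD·A·BC·DBA·A·BC·DBA·BC·DBD·A·BC·A·DBA·BC·DBD·A·BC·DBA
    A ↦ DBA
    B ↦ BC
    C ↦ DBD
    D ↦ A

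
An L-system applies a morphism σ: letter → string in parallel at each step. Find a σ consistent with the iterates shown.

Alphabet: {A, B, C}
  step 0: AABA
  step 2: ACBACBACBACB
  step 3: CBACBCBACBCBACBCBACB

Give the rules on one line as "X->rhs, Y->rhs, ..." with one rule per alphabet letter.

  step 2 ⇒ step 3: ACBACBACBACB ⇒ CB·A·CB·CB·A·CB·CB·A·CB·CB·A·CB
    A ↦ CB
    B ↦ CB
    C ↦ A

A->CB, B->CB, C->A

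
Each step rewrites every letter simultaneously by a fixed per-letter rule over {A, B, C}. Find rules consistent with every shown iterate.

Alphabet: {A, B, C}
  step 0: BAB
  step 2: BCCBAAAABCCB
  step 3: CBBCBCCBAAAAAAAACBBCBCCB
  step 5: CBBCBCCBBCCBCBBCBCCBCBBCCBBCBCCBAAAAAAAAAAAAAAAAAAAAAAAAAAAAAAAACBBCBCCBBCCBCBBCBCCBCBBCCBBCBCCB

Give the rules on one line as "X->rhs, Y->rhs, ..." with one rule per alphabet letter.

A->AA, B->CB, C->BC

  step 2 ⇒ step 3: BCCBAAAABCCB ⇒ CB·BC·BC·CB·AA·AA·AA·AA·CB·BC·BC·CB
    A ↦ AA
    B ↦ CB
    C ↦ BC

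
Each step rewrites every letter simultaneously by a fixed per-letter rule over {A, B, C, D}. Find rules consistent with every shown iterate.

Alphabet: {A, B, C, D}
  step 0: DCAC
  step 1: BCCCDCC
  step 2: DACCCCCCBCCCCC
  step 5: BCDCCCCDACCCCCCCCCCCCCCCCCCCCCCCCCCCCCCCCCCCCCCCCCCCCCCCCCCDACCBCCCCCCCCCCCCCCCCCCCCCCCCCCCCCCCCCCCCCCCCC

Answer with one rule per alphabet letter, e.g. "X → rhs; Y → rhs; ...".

A->D, B->DA, C->CC, D->BC

  step 1 ⇒ step 2: BCCCDCC ⇒ DA·CC·CC·CC·BC·CC·CC
    B ↦ DA
    C ↦ CC
    D ↦ BC
  step 0 ⇒ step 1: DCAC ⇒ BC·CC·D·CC
    A ↦ D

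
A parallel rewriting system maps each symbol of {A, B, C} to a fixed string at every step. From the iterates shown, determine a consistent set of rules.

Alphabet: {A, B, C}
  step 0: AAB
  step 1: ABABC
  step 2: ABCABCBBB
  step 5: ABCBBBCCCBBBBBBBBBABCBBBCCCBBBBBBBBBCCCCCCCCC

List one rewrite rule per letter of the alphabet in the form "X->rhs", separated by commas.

A->AB, B->C, C->BBB

  step 1 ⇒ step 2: ABABC ⇒ AB·C·AB·C·BBB
    A ↦ AB
    B ↦ C
    C ↦ BBB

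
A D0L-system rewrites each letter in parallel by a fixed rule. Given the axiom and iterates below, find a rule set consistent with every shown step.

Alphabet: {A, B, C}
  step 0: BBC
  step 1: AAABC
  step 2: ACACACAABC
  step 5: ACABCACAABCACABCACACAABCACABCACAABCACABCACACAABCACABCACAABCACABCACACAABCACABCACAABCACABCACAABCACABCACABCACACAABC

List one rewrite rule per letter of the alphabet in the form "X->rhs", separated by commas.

  step 1 ⇒ step 2: AAABC ⇒ AC·AC·AC·A·ABC
    A ↦ AC
    B ↦ A
    C ↦ ABC

A->AC, B->A, C->ABC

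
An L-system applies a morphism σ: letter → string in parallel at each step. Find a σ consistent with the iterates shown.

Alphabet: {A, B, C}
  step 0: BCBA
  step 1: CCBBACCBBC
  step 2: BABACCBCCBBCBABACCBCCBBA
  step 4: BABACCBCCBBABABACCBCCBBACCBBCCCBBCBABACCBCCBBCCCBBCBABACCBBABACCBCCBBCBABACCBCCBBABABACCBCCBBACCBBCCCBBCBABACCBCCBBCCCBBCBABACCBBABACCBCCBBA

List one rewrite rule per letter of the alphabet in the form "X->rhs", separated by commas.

  step 1 ⇒ step 2: CCBBACCBBC ⇒ BA·BA·CCB·CCB·BC·BA·BA·CCB·CCB·BA
    A ↦ BC
    B ↦ CCB
    C ↦ BA

A->BC, B->CCB, C->BA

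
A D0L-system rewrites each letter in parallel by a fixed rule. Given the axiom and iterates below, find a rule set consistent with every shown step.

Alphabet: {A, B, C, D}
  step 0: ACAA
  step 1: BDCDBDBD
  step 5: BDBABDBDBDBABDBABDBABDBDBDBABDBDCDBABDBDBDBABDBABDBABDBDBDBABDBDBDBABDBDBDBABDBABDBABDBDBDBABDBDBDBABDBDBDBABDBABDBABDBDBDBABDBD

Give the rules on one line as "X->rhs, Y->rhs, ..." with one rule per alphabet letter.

A->BD, B->BD, C->CD, D->BA

  step 0 ⇒ step 1: ACAA ⇒ BD·CD·BD·BD
    A ↦ BD
    C ↦ CD
    B ↦ BD  (constrained at step 1)
    D ↦ BA  (constrained at step 1)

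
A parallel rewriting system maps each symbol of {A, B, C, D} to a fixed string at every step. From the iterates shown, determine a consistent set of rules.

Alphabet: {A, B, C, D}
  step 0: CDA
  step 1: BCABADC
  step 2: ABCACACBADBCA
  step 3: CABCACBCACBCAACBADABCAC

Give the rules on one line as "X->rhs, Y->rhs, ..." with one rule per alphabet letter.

  step 2 ⇒ step 3: ABCACACBADBCA ⇒ C·A·BCA·C·BCA·C·BCA·A·C·BAD·A·BCA·C
    A ↦ C
    B ↦ A
    C ↦ BCA
    D ↦ BAD

A->C, B->A, C->BCA, D->BAD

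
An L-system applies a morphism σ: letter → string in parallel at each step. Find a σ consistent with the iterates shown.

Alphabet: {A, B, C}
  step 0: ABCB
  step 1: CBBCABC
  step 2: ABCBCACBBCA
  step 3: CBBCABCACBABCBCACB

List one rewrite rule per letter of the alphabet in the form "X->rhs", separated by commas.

A->CB, B->BC, C->A

  step 2 ⇒ step 3: ABCBCACBBCA ⇒ CB·BC·A·BC·A·CB·A·BC·BC·A·CB
    A ↦ CB
    B ↦ BC
    C ↦ A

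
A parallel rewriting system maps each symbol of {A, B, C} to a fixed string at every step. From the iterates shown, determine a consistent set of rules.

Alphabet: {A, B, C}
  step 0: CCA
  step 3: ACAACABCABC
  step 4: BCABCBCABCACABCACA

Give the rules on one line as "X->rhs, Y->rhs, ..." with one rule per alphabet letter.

  step 3 ⇒ step 4: ACAACABCABC ⇒ BC·A·BC·BC·A·BC·AC·A·BC·AC·A
    A ↦ BC
    B ↦ AC
    C ↦ A

A->BC, B->AC, C->A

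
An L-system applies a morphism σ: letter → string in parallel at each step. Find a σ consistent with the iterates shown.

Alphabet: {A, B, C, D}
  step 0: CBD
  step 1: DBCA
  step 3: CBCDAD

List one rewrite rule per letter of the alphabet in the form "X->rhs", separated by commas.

  step 0 ⇒ step 1: CBD ⇒ D·BC·A
    B ↦ BC
    C ↦ D
    D ↦ A
    A ↦ C  (constrained at step 1)

A->C, B->BC, C->D, D->A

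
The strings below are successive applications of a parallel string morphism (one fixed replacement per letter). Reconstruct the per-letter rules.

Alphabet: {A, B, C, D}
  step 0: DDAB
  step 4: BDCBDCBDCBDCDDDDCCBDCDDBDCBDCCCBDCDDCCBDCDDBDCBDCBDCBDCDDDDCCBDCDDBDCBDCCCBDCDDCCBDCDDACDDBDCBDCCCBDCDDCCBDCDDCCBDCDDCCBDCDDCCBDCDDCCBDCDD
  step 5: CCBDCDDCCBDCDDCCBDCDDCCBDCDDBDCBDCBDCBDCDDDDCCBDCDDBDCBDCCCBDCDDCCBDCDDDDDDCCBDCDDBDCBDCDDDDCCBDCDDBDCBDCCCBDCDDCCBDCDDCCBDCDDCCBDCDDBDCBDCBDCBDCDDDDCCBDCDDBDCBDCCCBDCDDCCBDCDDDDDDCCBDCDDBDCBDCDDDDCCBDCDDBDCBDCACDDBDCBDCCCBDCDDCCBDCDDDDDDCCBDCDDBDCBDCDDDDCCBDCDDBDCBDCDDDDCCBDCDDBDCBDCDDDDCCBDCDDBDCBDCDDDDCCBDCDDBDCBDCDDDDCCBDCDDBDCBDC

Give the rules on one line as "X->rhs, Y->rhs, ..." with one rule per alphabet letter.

A->AC, B->CC, C->DD, D->BDC

  step 4 ⇒ step 5: BDCBDCBDCBDCDDDDCCBDCDDBDCBDCCCBDCDDCCBDCDDBDCBDCBDCBDCDDDDCCBDCDDBDCBDCCCBDCDDCCBDCDDACDDBDCBDCCCBDCDDCCBDCDDCCBDCDDCCBDCDDCCBDCDDCCBDCDD ⇒ CC·BDC·DD·CC·BDC·DD·CC·BDC·DD·CC·BDC·DD·BDC·BDC·BDC·BDC·DD·DD·CC·BDC·DD·BDC·BDC·CC·BDC·DD·CC·BDC·DD·DD·DD·CC·BDC·DD·BDC·BDC·DD·DD·CC·BDC·DD·BDC·BDC·CC·BDC·DD·CC·BDC·DD·CC·BDC·DD·CC·BDC·DD·BDC·BDC·BDC·BDC·DD·DD·CC·BDC·DD·BDC·BDC·CC·BDC·DD·CC·BDC·DD·DD·DD·CC·BDC·DD·BDC·BDC·DD·DD·CC·BDC·DD·BDC·BDC·AC·DD·BDC·BDC·CC·BDC·DD·CC·BDC·DD·DD·DD·CC·BDC·DD·BDC·BDC·DD·DD·CC·BDC·DD·BDC·BDC·DD·DD·CC·BDC·DD·BDC·BDC·DD·DD·CC·BDC·DD·BDC·BDC·DD·DD·CC·BDC·DD·BDC·BDC·DD·DD·CC·BDC·DD·BDC·BDC
    A ↦ AC
    B ↦ CC
    C ↦ DD
    D ↦ BDC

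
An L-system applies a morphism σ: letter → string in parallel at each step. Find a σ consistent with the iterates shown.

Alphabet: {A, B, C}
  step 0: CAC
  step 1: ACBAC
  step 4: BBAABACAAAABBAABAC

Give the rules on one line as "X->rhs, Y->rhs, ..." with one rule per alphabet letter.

  step 0 ⇒ step 1: CAC ⇒ AC·B·AC
    A ↦ B
    C ↦ AC
    B ↦ AA  (constrained at step 1)

A->B, B->AA, C->AC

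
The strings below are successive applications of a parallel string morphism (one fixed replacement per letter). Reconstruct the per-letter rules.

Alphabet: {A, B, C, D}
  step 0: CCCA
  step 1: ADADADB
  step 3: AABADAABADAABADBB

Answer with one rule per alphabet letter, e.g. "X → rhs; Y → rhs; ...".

  step 0 ⇒ step 1: CCCA ⇒ AD·AD·AD·B
    A ↦ B
    C ↦ AD
    B ↦ AA  (constrained at step 1)
    D ↦ AC  (constrained at step 1)

A->B, B->AA, C->AD, D->AC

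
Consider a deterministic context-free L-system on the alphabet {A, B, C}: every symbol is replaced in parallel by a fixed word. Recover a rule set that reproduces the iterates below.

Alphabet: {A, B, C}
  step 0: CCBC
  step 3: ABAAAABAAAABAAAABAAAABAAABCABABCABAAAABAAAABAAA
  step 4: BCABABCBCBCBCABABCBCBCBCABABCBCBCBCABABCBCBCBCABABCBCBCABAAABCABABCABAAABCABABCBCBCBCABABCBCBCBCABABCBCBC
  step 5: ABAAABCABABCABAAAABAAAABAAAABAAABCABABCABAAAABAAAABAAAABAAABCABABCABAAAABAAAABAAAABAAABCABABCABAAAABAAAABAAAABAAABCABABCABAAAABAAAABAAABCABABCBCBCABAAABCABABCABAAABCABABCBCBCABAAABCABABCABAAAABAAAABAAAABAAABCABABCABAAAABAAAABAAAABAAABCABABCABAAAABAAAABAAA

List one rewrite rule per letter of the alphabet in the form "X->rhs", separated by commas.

  step 4 ⇒ step 5: BCABABCBCBCBCABABCBCBCBCABABCBCBCBCABABCBCBCBCABABCBCBCABAAABCABABCABAAABCABABCBCBCBCABABCBCBCBCABABCBCBC ⇒ ABA·AA·BC·ABA·BC·ABA·AA·ABA·AA·ABA·AA·ABA·AA·BC·ABA·BC·ABA·AA·ABA·AA·ABA·AA·ABA·AA·BC·ABA·BC·ABA·AA·ABA·AA·ABA·AA·ABA·AA·BC·ABA·BC·ABA·AA·ABA·AA·ABA·AA·ABA·AA·BC·ABA·BC·ABA·AA·ABA·AA·ABA·AA·BC·ABA·BC·BC·BC·ABA·AA·BC·ABA·BC·ABA·AA·BC·ABA·BC·BC·BC·ABA·AA·BC·ABA·BC·ABA·AA·ABA·AA·ABA·AA·ABA·AA·BC·ABA·BC·ABA·AA·ABA·AA·ABA·AA·ABA·AA·BC·ABA·BC·ABA·AA·ABA·AA·ABA·AA
    A ↦ BC
    B ↦ ABA
    C ↦ AA

A->BC, B->ABA, C->AA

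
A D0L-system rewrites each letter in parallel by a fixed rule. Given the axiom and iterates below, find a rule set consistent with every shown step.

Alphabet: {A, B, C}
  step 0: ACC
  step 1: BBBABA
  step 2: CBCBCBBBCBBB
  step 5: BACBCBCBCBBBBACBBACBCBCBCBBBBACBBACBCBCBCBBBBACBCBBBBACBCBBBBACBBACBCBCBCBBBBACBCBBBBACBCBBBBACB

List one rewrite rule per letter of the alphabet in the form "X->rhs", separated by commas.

A->BB, B->CB, C->BA

  step 1 ⇒ step 2: BBBABA ⇒ CB·CB·CB·BB·CB·BB
    A ↦ BB
    B ↦ CB
  step 0 ⇒ step 1: ACC ⇒ BB·BA·BA
    C ↦ BA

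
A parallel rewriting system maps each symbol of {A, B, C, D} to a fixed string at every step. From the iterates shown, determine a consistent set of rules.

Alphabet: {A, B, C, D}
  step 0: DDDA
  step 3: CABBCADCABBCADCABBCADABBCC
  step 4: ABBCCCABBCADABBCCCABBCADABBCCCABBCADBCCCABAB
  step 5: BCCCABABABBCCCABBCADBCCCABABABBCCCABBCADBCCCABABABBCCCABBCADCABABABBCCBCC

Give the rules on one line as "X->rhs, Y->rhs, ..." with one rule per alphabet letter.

  step 4 ⇒ step 5: ABBCCCABBCADABBCCCABBCADABBCCCABBCADBCCCABAB ⇒ BC·C·C·AB·AB·AB·BC·C·C·AB·BC·AD·BC·C·C·AB·AB·AB·BC·C·C·AB·BC·AD·BC·C·C·AB·AB·AB·BC·C·C·AB·BC·AD·C·AB·AB·AB·BC·C·BC·C
    A ↦ BC
    B ↦ C
    C ↦ AB
    D ↦ AD

A->BC, B->C, C->AB, D->AD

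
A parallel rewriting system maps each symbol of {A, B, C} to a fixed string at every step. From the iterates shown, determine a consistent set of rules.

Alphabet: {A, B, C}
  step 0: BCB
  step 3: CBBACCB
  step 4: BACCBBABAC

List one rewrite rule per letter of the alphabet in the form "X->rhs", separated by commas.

  step 3 ⇒ step 4: CBBACCB ⇒ BA·C·C·B·BA·BA·C
    A ↦ B
    B ↦ C
    C ↦ BA

A->B, B->C, C->BA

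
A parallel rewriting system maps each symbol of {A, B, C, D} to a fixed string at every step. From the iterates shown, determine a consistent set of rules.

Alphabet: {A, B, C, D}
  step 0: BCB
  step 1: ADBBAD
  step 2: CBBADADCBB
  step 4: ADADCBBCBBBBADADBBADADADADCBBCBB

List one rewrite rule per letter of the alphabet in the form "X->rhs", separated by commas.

A->CB, B->AD, C->BB, D->B

  step 1 ⇒ step 2: ADBBAD ⇒ CB·B·AD·AD·CB·B
    A ↦ CB
    B ↦ AD
    D ↦ B
  step 0 ⇒ step 1: BCB ⇒ AD·BB·AD
    C ↦ BB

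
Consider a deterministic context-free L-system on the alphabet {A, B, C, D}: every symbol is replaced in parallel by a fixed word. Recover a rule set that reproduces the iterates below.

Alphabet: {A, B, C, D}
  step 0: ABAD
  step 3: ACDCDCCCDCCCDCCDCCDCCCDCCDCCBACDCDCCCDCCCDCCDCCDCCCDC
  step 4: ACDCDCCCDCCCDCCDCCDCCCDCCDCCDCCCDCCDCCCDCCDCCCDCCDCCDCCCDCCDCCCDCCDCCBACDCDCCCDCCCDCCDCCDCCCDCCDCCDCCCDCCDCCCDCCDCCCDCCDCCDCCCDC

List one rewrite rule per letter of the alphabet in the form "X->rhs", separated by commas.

A->ACD, B->CB, C->CDC, D->C

  step 3 ⇒ step 4: ACDCDCCCDCCCDCCDCCDCCCDCCDCCBACDCDCCCDCCCDCCDCCDCCCDC ⇒ ACD·CDC·C·CDC·C·CDC·CDC·CDC·C·CDC·CDC·CDC·C·CDC·CDC·C·CDC·CDC·C·CDC·CDC·CDC·C·CDC·CDC·C·CDC·CDC·CB·ACD·CDC·C·CDC·C·CDC·CDC·CDC·C·CDC·CDC·CDC·C·CDC·CDC·C·CDC·CDC·C·CDC·CDC·CDC·C·CDC
    A ↦ ACD
    B ↦ CB
    C ↦ CDC
    D ↦ C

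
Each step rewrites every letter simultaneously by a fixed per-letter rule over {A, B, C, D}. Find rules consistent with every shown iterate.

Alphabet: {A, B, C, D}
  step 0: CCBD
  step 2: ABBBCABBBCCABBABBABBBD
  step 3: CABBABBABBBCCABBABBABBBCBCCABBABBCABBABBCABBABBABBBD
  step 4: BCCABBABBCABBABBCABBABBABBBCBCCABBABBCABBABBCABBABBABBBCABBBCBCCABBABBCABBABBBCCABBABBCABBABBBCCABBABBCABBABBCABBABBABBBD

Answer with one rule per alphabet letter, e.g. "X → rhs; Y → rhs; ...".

A->C, B->ABB, C->BC, D->BD

  step 3 ⇒ step 4: CABBABBABBBCCABBABBABBBCBCCABBABBCABBABBCABBABBABBBD ⇒ BC·C·ABB·ABB·C·ABB·ABB·C·ABB·ABB·ABB·BC·BC·C·ABB·ABB·C·ABB·ABB·C·ABB·ABB·ABB·BC·ABB·BC·BC·C·ABB·ABB·C·ABB·ABB·BC·C·ABB·ABB·C·ABB·ABB·BC·C·ABB·ABB·C·ABB·ABB·C·ABB·ABB·ABB·BD
    A ↦ C
    B ↦ ABB
    C ↦ BC
    D ↦ BD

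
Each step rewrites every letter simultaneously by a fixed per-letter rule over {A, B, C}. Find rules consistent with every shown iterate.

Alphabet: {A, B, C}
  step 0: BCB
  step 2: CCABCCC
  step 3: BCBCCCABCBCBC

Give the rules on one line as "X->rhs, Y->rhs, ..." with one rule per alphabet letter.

  step 2 ⇒ step 3: CCABCCC ⇒ BC·BC·CC·A·BC·BC·BC
    A ↦ CC
    B ↦ A
    C ↦ BC

A->CC, B->A, C->BC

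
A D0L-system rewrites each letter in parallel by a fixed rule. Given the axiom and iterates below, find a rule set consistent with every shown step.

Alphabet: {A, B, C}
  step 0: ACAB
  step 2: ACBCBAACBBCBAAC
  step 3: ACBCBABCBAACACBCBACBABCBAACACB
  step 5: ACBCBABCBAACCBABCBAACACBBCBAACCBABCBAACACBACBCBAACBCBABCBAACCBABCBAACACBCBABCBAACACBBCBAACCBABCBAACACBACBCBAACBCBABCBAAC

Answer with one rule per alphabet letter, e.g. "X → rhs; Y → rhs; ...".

  step 2 ⇒ step 3: ACBCBAACBBCBAAC ⇒ AC·B·CBA·B·CBA·AC·AC·B·CBA·CBA·B·CBA·AC·AC·B
    A ↦ AC
    B ↦ CBA
    C ↦ B

A->AC, B->CBA, C->B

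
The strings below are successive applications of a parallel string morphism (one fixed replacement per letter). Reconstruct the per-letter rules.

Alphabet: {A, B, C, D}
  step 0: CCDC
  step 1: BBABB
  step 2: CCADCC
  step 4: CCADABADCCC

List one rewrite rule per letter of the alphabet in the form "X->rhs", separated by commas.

  step 1 ⇒ step 2: BBABB ⇒ C·C·AD·C·C
    A ↦ AD
    B ↦ C
  step 0 ⇒ step 1: CCDC ⇒ B·B·AB·B
    C ↦ B
  step 0 ⇒ step 1: CCDC ⇒ B·B·AB·B
    D ↦ AB

A->AD, B->C, C->B, D->AB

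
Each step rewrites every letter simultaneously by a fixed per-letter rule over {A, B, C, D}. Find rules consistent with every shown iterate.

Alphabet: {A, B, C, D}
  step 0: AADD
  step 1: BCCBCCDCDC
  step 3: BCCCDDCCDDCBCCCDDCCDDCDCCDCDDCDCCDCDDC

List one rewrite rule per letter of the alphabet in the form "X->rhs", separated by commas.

  step 0 ⇒ step 1: AADD ⇒ BCC·BCC·DC·DC
    A ↦ BCC
    D ↦ DC
    B ↦ A  (constrained at step 1)
    C ↦ CD  (constrained at step 1)

A->BCC, B->A, C->CD, D->DC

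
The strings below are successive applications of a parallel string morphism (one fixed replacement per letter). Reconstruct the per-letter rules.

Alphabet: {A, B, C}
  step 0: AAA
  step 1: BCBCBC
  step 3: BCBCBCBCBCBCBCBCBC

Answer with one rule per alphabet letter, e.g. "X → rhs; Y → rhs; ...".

  step 0 ⇒ step 1: AAA ⇒ BC·BC·BC
    A ↦ BC
    B ↦ A  (constrained at step 1)
    C ↦ AA  (constrained at step 1)

A->BC, B->A, C->AA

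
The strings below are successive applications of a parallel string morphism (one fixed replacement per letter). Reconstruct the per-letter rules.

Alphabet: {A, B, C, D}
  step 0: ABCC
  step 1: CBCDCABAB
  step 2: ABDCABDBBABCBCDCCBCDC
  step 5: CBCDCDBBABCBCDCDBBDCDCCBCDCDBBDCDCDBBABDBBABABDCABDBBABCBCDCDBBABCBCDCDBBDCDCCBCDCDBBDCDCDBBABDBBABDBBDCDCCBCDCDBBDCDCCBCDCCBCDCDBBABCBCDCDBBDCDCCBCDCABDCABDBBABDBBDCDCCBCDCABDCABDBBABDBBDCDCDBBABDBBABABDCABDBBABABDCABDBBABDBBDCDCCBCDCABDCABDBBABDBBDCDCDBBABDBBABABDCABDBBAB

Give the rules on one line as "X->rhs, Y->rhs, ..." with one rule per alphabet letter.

  step 1 ⇒ step 2: CBCDCABAB ⇒ AB·DC·AB·DBB·AB·CBC·DC·CBC·DC
    A ↦ CBC
    B ↦ DC
    C ↦ AB
    D ↦ DBB

A->CBC, B->DC, C->AB, D->DBB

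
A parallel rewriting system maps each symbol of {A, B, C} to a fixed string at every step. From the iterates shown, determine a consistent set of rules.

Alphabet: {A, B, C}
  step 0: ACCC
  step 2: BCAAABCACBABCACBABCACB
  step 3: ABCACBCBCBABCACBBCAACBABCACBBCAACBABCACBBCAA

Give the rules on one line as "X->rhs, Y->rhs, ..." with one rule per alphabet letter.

  step 2 ⇒ step 3: BCAAABCACBABCACBABCACB ⇒ A·BCA·CB·CB·CB·A·BCA·CB·BCA·A·CB·A·BCA·CB·BCA·A·CB·A·BCA·CB·BCA·A
    A ↦ CB
    B ↦ A
    C ↦ BCA

A->CB, B->A, C->BCA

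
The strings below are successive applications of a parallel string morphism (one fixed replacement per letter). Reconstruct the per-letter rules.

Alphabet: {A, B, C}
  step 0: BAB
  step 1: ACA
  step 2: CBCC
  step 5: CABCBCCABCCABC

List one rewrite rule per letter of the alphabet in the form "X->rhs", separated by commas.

  step 1 ⇒ step 2: ACA ⇒ C·BC·C
    A ↦ C
    C ↦ BC
  step 0 ⇒ step 1: BAB ⇒ A·C·A
    B ↦ A

A->C, B->A, C->BC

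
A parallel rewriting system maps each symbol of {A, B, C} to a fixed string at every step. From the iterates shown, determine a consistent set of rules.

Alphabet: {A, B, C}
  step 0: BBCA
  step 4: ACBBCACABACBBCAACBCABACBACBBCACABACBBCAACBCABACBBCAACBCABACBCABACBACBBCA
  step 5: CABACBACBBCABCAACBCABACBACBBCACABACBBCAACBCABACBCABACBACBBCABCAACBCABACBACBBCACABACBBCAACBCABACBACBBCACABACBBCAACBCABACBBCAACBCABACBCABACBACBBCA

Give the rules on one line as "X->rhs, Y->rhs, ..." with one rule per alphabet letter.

  step 4 ⇒ step 5: ACBBCACABACBBCAACBCABACBACBBCACABACBBCAACBCABACBBCAACBCABACBCABACBACBBCA ⇒ CA·B·ACB·ACB·B·CA·B·CA·ACB·CA·B·ACB·ACB·B·CA·CA·B·ACB·B·CA·ACB·CA·B·ACB·CA·B·ACB·ACB·B·CA·B·CA·ACB·CA·B·ACB·ACB·B·CA·CA·B·ACB·B·CA·ACB·CA·B·ACB·ACB·B·CA·CA·B·ACB·B·CA·ACB·CA·B·ACB·B·CA·ACB·CA·B·ACB·CA·B·ACB·ACB·B·CA
    A ↦ CA
    B ↦ ACB
    C ↦ B

A->CA, B->ACB, C->B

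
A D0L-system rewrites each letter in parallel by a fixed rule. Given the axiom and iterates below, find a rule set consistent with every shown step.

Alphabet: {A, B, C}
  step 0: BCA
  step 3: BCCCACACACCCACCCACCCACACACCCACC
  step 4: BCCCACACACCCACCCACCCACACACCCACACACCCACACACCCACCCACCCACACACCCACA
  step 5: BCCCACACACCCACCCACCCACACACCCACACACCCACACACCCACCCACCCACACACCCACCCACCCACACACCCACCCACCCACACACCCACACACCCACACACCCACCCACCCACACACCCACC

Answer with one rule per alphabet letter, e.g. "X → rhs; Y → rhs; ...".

A->CC, B->BCC, C->CA

  step 4 ⇒ step 5: BCCCACACACCCACCCACCCACACACCCACACACCCACACACCCACCCACCCACACACCCACA ⇒ BCC·CA·CA·CA·CC·CA·CC·CA·CC·CA·CA·CA·CC·CA·CA·CA·CC·CA·CA·CA·CC·CA·CC·CA·CC·CA·CA·CA·CC·CA·CC·CA·CC·CA·CA·CA·CC·CA·CC·CA·CC·CA·CA·CA·CC·CA·CA·CA·CC·CA·CA·CA·CC·CA·CC·CA·CC·CA·CA·CA·CC·CA·CC
    A ↦ CC
    B ↦ BCC
    C ↦ CA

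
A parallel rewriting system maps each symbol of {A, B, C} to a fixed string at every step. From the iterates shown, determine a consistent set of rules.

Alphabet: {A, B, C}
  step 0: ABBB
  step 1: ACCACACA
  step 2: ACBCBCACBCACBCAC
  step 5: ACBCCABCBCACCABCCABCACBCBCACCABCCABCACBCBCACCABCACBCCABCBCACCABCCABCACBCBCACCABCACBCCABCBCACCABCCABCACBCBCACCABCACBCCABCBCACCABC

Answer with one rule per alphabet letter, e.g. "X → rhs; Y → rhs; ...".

  step 1 ⇒ step 2: ACCACACA ⇒ AC·BC·BC·AC·BC·AC·BC·AC
    A ↦ AC
    C ↦ BC
  step 0 ⇒ step 1: ABBB ⇒ AC·CA·CA·CA
    B ↦ CA

A->AC, B->CA, C->BC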